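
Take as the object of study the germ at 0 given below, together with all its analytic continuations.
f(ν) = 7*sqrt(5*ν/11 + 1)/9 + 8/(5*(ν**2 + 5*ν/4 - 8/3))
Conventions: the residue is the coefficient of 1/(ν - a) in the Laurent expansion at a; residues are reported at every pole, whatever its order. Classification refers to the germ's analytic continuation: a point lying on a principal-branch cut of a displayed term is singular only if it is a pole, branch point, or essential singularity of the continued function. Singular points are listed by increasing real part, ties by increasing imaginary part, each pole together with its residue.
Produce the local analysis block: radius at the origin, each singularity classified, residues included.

Denominator factor (ν**2 + 5*ν/4 - 8/3): discriminant 587/48, real irrational roots -5/8 + (1/24)*sqrt(1761) and -5/8 - (1/24)*sqrt(1761); poles of order 1, moduli -5/8 + (1/24)*sqrt(1761) and 5/8 + (1/24)*sqrt(1761).
Branch term (7/9)*sqrt(1 - ν/(-11/5)): its argument vanishes at ν = -11/5, a square-root branch point, modulus 11/5.
The radius of convergence is the smallest modulus among the singular points: -5/8 + (1/24)*sqrt(1761).
The branch term is analytic at -5/8 - (1/24)*sqrt(1761) and contributes nothing to the residue; only the rational part matters.
The factor ν**2 + 5*ν/4 - 8/3 splits as (ν - a)(ν - a') with a = -5/8 - (1/24)*sqrt(1761), a' = -5/8 + (1/24)*sqrt(1761). At the order-1 pole a set g(ν) = (ν - a)*(rational part) = [8/5] / (ν - a').
Simple pole: residue = g(a) at a = -5/8 - (1/24)*sqrt(1761), which is -(32/2935)*sqrt(1761).
The branch term is analytic at -5/8 + (1/24)*sqrt(1761) and contributes nothing to the residue; only the rational part matters.
The factor ν**2 + 5*ν/4 - 8/3 splits as (ν - a)(ν - a') with a = -5/8 + (1/24)*sqrt(1761), a' = -5/8 - (1/24)*sqrt(1761). At the order-1 pole a set g(ν) = (ν - a)*(rational part) = [8/5] / (ν - a').
Simple pole: residue = g(a) at a = -5/8 + (1/24)*sqrt(1761), which is (32/2935)*sqrt(1761).
List the singular points by increasing real part (a conjugate pair: the negative imaginary part first).

Radius of convergence at 0: -5/8 + (1/24)*sqrt(1761).
At -5/8 - (1/24)*sqrt(1761): a pole of order 1; residue -(32/2935)*sqrt(1761).
At -11/5: an algebraic (square-root) branch point.
At -5/8 + (1/24)*sqrt(1761): a pole of order 1; residue (32/2935)*sqrt(1761).


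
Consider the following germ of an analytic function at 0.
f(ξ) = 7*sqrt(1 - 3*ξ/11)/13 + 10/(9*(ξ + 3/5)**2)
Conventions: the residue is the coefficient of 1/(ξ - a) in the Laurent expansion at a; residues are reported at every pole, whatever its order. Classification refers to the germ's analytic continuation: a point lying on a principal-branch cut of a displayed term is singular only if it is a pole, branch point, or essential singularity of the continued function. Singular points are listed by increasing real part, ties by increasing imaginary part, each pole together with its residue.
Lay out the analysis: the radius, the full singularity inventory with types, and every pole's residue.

Radius of convergence at 0: 3/5.
At -3/5: a pole of order 2; residue 0.
At 11/3: an algebraic (square-root) branch point.

Denominator factor (ξ + 3/5)^2: pole of order 2 at -3/5, modulus 3/5.
Branch term (7/13)*sqrt(1 - ξ/(11/3)): its argument vanishes at ξ = 11/3, a square-root branch point, modulus 11/3.
The radius of convergence is the smallest modulus among the singular points: 3/5.
The branch term is analytic at -3/5 and contributes nothing to the residue; only the rational part matters.
At the order-2 pole -3/5 set g(ξ) = (ξ - (-3/5))^2*(rational part) = 10/9.
Order-2 pole: residue = g'(a); g'(-3/5) = 0, so the residue is 0.
List the singular points by increasing real part (a conjugate pair: the negative imaginary part first).


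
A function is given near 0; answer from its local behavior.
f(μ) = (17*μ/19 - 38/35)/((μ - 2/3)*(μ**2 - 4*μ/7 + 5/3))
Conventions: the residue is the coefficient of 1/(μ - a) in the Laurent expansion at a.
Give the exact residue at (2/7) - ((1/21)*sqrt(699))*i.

The residue is (1464/10355) + ((72663/4825430)*sqrt(699))*i.

The factor μ**2 - 4*μ/7 + 5/3 splits as (μ - a)(μ - a') with a = (2/7) - ((1/21)*sqrt(699))*i, a' = (2/7) + ((1/21)*sqrt(699))*i. At the order-1 pole a set g(μ) = (μ - a)*f(μ) = [(17*μ/19 - 38/35)/(μ - 2/3)] / (μ - a').
Simple pole: residue = g(a) at a = (2/7) - ((1/21)*sqrt(699))*i, which is (1464/10355) + ((72663/4825430)*sqrt(699))*i.


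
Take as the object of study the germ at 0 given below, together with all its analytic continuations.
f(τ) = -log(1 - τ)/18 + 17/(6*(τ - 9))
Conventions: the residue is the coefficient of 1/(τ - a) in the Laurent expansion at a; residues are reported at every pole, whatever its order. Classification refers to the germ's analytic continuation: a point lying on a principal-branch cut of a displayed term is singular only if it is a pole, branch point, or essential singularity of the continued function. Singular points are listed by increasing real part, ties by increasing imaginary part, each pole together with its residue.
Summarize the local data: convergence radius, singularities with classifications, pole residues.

Radius of convergence at 0: 1.
At 1: a logarithmic branch point.
At 9: a pole of order 1; residue 17/6.

Denominator factor (τ - 9): pole of order 1 at 9, modulus 9.
Branch term (-1/18)*log(1 - τ/(1)): its argument vanishes at τ = 1, a logarithmic branch point, modulus 1.
The radius of convergence is the smallest modulus among the singular points: 1.
The branch term is analytic at 9 and contributes nothing to the residue; only the rational part matters.
At the order-1 pole 9 set g(τ) = (τ - (9))*(rational part) = 17/6.
Simple pole: residue = g(a) at a = 9, which is 17/6.
List the singular points by increasing real part (a conjugate pair: the negative imaginary part first).


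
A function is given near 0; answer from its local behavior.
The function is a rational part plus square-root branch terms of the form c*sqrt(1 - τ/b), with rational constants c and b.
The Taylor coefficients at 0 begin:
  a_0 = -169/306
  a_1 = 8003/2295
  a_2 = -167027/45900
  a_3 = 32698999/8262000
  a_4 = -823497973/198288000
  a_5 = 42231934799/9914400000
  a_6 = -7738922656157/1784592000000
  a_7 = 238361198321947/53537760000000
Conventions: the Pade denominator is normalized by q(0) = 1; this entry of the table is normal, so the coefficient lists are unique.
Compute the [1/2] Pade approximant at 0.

The Pade approximant has numerator coefficients [-169/306, 29928555523/10264833192]; denominator coefficients [1, 26555079113/25662082980, -5303960218/96232811175].

Taylor coefficients needed (read off): a_0 = -169/306, a_1 = 8003/2295, a_2 = -167027/45900, a_3 = 32698999/8262000.
Write the denominator as Q(τ) = 1 + q1*τ + q2*τ^2. Requiring Q*f - P = O(τ^4) with deg P <= 1 kills the coefficients of τ^2..τ^3 in Q*f:
  τ^2: a_2 + q1*a_1 + q2*a_0 = 0, i.e. -167027/45900 + (8003/2295)*q1 + (-169/306)*q2 = 0.
  τ^3: a_3 + q1*a_2 + q2*a_1 = 0, i.e. 32698999/8262000 + (-167027/45900)*q1 + (8003/2295)*q2 = 0.
Solving this linear system: q1 = 26555079113/25662082980, q2 = -5303960218/96232811175.
The numerator is Q*f truncated at degree 1: P0 = a_0 = -169/306; P1 = a_1 + q1*a_0 = 29928555523/10264833192.


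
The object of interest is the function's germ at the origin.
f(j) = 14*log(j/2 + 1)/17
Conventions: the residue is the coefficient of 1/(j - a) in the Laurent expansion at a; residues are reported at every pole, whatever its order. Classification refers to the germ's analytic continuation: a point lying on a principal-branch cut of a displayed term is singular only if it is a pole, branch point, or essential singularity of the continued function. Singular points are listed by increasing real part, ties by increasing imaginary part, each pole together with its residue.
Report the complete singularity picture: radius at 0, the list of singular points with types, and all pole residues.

Radius of convergence at 0: 2.
At -2: a logarithmic branch point.

Branch term (14/17)*log(1 - j/(-2)): its argument vanishes at j = -2, a logarithmic branch point, modulus 2.
The radius of convergence is the smallest modulus among the singular points: 2.


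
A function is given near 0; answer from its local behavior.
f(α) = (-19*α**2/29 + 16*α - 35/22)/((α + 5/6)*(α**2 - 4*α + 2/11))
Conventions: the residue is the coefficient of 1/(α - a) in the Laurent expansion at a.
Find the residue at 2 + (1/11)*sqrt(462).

The factor α**2 - 4*α + 2/11 splits as (α - a)(α - a') with a = 2 + (1/11)*sqrt(462), a' = 2 - (1/11)*sqrt(462). At the order-1 pole a set g(α) = (α - a)*f(α) = [(-19*α**2/29 + 16*α - 35/22)/(α + 5/6)] / (α - a').
Simple pole: residue = g(a) at a = 2 + (1/11)*sqrt(462), which is 2499/1667 + (78709/1353604)*sqrt(462).

The residue is 2499/1667 + (78709/1353604)*sqrt(462).


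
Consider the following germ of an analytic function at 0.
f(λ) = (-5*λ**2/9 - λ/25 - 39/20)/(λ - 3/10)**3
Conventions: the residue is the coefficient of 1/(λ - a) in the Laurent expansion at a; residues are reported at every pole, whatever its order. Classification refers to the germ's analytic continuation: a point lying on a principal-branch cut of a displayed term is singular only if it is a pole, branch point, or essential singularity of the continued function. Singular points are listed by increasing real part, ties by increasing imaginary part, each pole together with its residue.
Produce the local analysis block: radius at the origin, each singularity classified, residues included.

Radius of convergence at 0: 3/10.
At 3/10: a pole of order 3; residue -5/9.

Denominator factor (λ - 3/10)^3: pole of order 3 at 3/10, modulus 3/10.
The radius of convergence is the smallest modulus among the singular points: 3/10.
At the order-3 pole 3/10 set g(λ) = (λ - (3/10))^3*f(λ) = -5*λ**2/9 - λ/25 - 39/20.
Order-3 pole: residue = g''(a)/2; g''(3/10) = -10/9, so the residue is -5/9.


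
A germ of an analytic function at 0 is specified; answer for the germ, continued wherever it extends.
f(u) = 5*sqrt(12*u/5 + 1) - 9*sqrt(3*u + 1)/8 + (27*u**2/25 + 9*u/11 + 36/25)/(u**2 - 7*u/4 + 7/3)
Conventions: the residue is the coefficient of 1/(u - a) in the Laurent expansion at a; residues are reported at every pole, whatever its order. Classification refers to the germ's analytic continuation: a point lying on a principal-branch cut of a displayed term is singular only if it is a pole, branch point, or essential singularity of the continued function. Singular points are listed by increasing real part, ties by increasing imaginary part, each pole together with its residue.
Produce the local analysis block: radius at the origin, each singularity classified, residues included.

Denominator factor (u**2 - 7*u/4 + 7/3): discriminant -301/48, complex-conjugate roots (7/8) + ((1/24)*sqrt(903))*i and (7/8) - ((1/24)*sqrt(903))*i; poles of order 1, moduli (1/3)*sqrt(21) and (1/3)*sqrt(21).
Branch term (-9/8)*sqrt(1 - u/(-1/3)): its argument vanishes at u = -1/3, a square-root branch point, modulus 1/3.
Branch term (5)*sqrt(1 - u/(-5/12)): its argument vanishes at u = -5/12, a square-root branch point, modulus 5/12.
The radius of convergence is the smallest modulus among the singular points: 1/3.
The branch terms are analytic at (7/8) - ((1/24)*sqrt(903))*i and contribute nothing to the residue; only the rational part matters.
The factor u**2 - 7*u/4 + 7/3 splits as (u - a)(u - a') with a = (7/8) - ((1/24)*sqrt(903))*i, a' = (7/8) + ((1/24)*sqrt(903))*i. At the order-1 pole a set g(u) = (u - a)*(rational part) = [27*u**2/25 + 9*u/11 + 36/25] / (u - a').
Simple pole: residue = g(a) at a = (7/8) - ((1/24)*sqrt(903))*i, which is (2979/2200) + ((11349/662200)*sqrt(903))*i.
The branch terms are analytic at (7/8) + ((1/24)*sqrt(903))*i and contribute nothing to the residue; only the rational part matters.
The factor u**2 - 7*u/4 + 7/3 splits as (u - a)(u - a') with a = (7/8) + ((1/24)*sqrt(903))*i, a' = (7/8) - ((1/24)*sqrt(903))*i. At the order-1 pole a set g(u) = (u - a)*(rational part) = [27*u**2/25 + 9*u/11 + 36/25] / (u - a').
Simple pole: residue = g(a) at a = (7/8) + ((1/24)*sqrt(903))*i, which is (2979/2200) - ((11349/662200)*sqrt(903))*i.
List the singular points by increasing real part (a conjugate pair: the negative imaginary part first).

Radius of convergence at 0: 1/3.
At -5/12: an algebraic (square-root) branch point.
At -1/3: an algebraic (square-root) branch point.
At (7/8) - ((1/24)*sqrt(903))*i: a pole of order 1; residue (2979/2200) + ((11349/662200)*sqrt(903))*i.
At (7/8) + ((1/24)*sqrt(903))*i: a pole of order 1; residue (2979/2200) - ((11349/662200)*sqrt(903))*i.


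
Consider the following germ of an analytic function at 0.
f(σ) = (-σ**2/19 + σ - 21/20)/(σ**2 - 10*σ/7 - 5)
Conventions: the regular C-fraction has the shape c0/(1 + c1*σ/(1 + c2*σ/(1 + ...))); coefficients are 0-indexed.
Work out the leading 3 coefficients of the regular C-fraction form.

The regular C-fraction coefficients are [21/100, 26/21, -38921/51870].

Taylor coefficients (expand at 0): a_0 = 21/100, a_1 = -13/50, a_2 = 8433/66500.
c0 = a_0 = 21/100. Peel one level at a time: if S = 1 + c*σ/S' with S'(0) = 1, then c is the σ-coefficient of S and S' = c*σ/(S - 1).
S_1 = c0/f = 1 + (26/21)*σ + (38921/41895)*σ^2 + ...; c1 = 26/21.
S_2 = c1*σ/(S_1 - 1) = 1 + (-38921/51870)*σ + ...; c2 = -38921/51870.


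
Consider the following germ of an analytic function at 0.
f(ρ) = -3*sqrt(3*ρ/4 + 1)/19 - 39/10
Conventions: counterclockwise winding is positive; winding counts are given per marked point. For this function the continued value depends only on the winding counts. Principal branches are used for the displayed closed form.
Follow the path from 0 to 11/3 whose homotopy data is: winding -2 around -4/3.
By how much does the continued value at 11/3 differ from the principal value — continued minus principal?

Continued minus principal equals 0.

The rational part is single-valued and drops out of the difference; each branch term changes only by its own monodromy.
(-3/19)*sqrt(1 - ρ/(-4/3)): winding -2 is even, the square root returns to the same sheet, contribution 0.
Summing the contributions at ρ = 11/3 gives 0.


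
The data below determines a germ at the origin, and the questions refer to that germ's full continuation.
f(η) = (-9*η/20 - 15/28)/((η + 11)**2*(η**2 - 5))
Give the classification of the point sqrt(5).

The point is a pole of order 1.

The denominator factor η**2 - 5 vanishes at sqrt(5) and appears to the power 1; the numerator there equals -15/28 - (9/20)*sqrt(5), nonzero, and no other factor vanishes.
Hence a pole whose order is the multiplicity, 1.


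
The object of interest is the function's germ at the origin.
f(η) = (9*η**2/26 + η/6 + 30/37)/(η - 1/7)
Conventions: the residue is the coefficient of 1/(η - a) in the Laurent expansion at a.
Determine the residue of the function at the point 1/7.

At the order-1 pole 1/7 set g(η) = (η - (1/7))*f(η) = 9*η**2/26 + η/6 + 30/37.
Simple pole: residue = g(a) at a = 1/7, which is 59513/70707.

The residue is 59513/70707.


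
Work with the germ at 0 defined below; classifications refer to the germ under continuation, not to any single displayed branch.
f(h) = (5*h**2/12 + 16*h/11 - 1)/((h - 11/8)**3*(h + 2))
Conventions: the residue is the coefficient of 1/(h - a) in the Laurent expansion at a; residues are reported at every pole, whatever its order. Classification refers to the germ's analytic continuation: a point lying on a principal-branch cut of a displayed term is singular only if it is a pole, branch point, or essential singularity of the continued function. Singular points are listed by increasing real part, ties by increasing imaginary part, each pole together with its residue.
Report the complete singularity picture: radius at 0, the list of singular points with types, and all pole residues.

Denominator factor (h + 2): pole of order 1 at -2, modulus 2.
Denominator factor (h - 11/8)^3: pole of order 3 at 11/8, modulus 11/8.
The radius of convergence is the smallest modulus among the singular points: 11/8.
At the order-1 pole -2 set g(h) = (h - (-2))*f(h) = (5*h**2/12 + 16*h/11 - 1)/(h - 11/8)**3.
Simple pole: residue = g(a) at a = -2, which is 37888/649539.
At the order-3 pole 11/8 set g(h) = (h - (11/8))^3*f(h) = (5*h**2/12 + 16*h/11 - 1)/(h + 2).
Order-3 pole: residue = g''(a)/2; g''(11/8) = -75776/649539, so the residue is -37888/649539.
List the singular points by increasing real part (a conjugate pair: the negative imaginary part first).

Radius of convergence at 0: 11/8.
At -2: a pole of order 1; residue 37888/649539.
At 11/8: a pole of order 3; residue -37888/649539.


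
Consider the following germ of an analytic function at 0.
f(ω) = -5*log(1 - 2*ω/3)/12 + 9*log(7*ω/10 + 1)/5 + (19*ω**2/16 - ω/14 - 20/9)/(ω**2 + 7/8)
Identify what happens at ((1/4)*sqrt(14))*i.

The point is a pole of order 1.

The denominator factor ω**2 + 7/8 vanishes at ((1/4)*sqrt(14))*i and appears to the power 1; the numerator there equals (-3757/1152) - ((1/56)*sqrt(14))*i, nonzero, and no other factor vanishes.
The branch terms are analytic at this point.
Hence a pole whose order is the multiplicity, 1.


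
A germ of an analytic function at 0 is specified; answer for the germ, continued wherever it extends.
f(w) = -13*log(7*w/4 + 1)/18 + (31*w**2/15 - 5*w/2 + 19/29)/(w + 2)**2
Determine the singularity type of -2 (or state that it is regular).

The point is a pole of order 2.

The denominator factor w + 2 vanishes at -2 and appears to the power 2; the numerator there equals 6056/435, nonzero, and no other factor vanishes.
The branch terms are analytic at this point.
Hence a pole whose order is the multiplicity, 2.


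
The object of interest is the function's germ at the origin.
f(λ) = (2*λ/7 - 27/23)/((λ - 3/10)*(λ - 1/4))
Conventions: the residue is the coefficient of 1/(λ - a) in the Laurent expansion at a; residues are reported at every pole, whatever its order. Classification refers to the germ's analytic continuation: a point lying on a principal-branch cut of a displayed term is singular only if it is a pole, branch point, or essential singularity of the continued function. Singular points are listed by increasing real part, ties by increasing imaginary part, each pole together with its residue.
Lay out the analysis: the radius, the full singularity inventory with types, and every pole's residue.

Radius of convergence at 0: 1/4.
At 1/4: a pole of order 1; residue 3550/161.
At 3/10: a pole of order 1; residue -3504/161.

Denominator factor (λ - 3/10): pole of order 1 at 3/10, modulus 3/10.
Denominator factor (λ - 1/4): pole of order 1 at 1/4, modulus 1/4.
The radius of convergence is the smallest modulus among the singular points: 1/4.
At the order-1 pole 1/4 set g(λ) = (λ - (1/4))*f(λ) = (2*λ/7 - 27/23)/(λ - 3/10).
Simple pole: residue = g(a) at a = 1/4, which is 3550/161.
At the order-1 pole 3/10 set g(λ) = (λ - (3/10))*f(λ) = (2*λ/7 - 27/23)/(λ - 1/4).
Simple pole: residue = g(a) at a = 3/10, which is -3504/161.
List the singular points by increasing real part (a conjugate pair: the negative imaginary part first).


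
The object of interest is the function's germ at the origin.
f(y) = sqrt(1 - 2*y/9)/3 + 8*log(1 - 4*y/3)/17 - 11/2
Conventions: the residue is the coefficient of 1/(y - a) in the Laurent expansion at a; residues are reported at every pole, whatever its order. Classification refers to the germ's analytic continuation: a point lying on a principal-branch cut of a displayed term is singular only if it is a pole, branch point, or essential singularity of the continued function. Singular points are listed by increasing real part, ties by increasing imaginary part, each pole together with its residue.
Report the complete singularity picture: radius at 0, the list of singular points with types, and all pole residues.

Radius of convergence at 0: 3/4.
At 3/4: a logarithmic branch point.
At 9/2: an algebraic (square-root) branch point.

Branch term (1/3)*sqrt(1 - y/(9/2)): its argument vanishes at y = 9/2, a square-root branch point, modulus 9/2.
Branch term (8/17)*log(1 - y/(3/4)): its argument vanishes at y = 3/4, a logarithmic branch point, modulus 3/4.
The radius of convergence is the smallest modulus among the singular points: 3/4.
List the singular points by increasing real part (a conjugate pair: the negative imaginary part first).


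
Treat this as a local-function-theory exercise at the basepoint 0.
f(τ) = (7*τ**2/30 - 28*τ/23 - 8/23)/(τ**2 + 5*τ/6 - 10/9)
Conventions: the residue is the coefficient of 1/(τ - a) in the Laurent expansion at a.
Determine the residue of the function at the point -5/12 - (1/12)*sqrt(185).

The residue is -1169/1656 - (331/20424)*sqrt(185).

The factor τ**2 + 5*τ/6 - 10/9 splits as (τ - a)(τ - a') with a = -5/12 - (1/12)*sqrt(185), a' = -5/12 + (1/12)*sqrt(185). At the order-1 pole a set g(τ) = (τ - a)*f(τ) = [7*τ**2/30 - 28*τ/23 - 8/23] / (τ - a').
Simple pole: residue = g(a) at a = -5/12 - (1/12)*sqrt(185), which is -1169/1656 - (331/20424)*sqrt(185).


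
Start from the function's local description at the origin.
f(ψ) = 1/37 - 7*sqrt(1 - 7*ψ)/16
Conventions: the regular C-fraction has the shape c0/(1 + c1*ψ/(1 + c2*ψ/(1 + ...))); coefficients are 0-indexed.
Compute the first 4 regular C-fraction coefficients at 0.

The regular C-fraction coefficients are [-243/592, 1813/486, -5327/972, -1701/3044].

Taylor coefficients (expand at 0): a_0 = -243/592, a_1 = 49/32, a_2 = 343/128, a_3 = 2401/256.
c0 = a_0 = -243/592. Peel one level at a time: if S = 1 + c*ψ/S' with S'(0) = 1, then c is the ψ-coefficient of S and S' = c*ψ/(S - 1).
S_1 = c0/f = 1 + (1813/486)*ψ + (9657851/472392)*ψ^2 + ...; c1 = 1813/486.
S_2 = c1*ψ/(S_1 - 1) = 1 + (-5327/972)*ψ + (-49/16)*ψ^2 + ...; c2 = -5327/972.
S_3 = c2*ψ/(S_2 - 1) = 1 + (-1701/3044)*ψ + ...; c3 = -1701/3044.


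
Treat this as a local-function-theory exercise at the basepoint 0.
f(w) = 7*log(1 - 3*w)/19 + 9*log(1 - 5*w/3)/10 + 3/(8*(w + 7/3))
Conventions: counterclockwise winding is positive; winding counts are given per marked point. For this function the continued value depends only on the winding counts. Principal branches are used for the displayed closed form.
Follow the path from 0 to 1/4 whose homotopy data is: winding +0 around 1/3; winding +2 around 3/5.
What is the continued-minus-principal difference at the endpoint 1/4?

The rational part is single-valued and drops out of the difference; each branch term changes only by its own monodromy.
(7/19)*log(1 - w/(1/3)): winding 0 around 1/3, so this term returns to its principal value, contribution 0.
(9/10)*log(1 - w/(3/5)): each positive loop around 3/5 adds 2*pi*i to the log, so winding +2 contributes (9/10)*(2)*2*pi*i = (18/5)*pi*i.
Summing the contributions at w = 1/4 gives (18/5)*pi*i.

Continued minus principal equals (18/5)*pi*i.


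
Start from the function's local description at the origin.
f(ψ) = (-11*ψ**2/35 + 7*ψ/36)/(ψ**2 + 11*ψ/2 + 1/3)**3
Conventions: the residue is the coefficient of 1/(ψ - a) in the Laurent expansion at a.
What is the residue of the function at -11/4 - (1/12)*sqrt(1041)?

The factor ψ**2 + 11*ψ/2 + 1/3 splits as (ψ - a)(ψ - a') with a = -11/4 - (1/12)*sqrt(1041), a' = -11/4 + (1/12)*sqrt(1041). At the order-3 pole a set g(ψ) = (ψ - a)^3*f(ψ) = [-11*ψ**2/35 + 7*ψ/36] / (ψ - a')^3.
Order-3 pole: residue = g''(a)/2; g''(-11/4 - (1/12)*sqrt(1041)) = (37224/208909615)*sqrt(1041), so the residue is (18612/208909615)*sqrt(1041).

The residue is (18612/208909615)*sqrt(1041).


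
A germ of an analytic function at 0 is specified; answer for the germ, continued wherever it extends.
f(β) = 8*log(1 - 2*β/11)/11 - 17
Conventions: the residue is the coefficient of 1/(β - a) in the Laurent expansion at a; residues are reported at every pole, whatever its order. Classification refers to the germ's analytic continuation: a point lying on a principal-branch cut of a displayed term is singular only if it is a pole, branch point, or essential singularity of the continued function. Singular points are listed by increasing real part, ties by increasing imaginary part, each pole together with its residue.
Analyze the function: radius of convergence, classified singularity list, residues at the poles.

Branch term (8/11)*log(1 - β/(11/2)): its argument vanishes at β = 11/2, a logarithmic branch point, modulus 11/2.
The radius of convergence is the smallest modulus among the singular points: 11/2.

Radius of convergence at 0: 11/2.
At 11/2: a logarithmic branch point.


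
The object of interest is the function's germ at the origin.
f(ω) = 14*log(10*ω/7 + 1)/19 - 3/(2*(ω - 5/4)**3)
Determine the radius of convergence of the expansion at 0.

The radius of convergence is 7/10.

Denominator factor (ω - 5/4)^3: pole of order 3 at 5/4, modulus 5/4.
Branch term (14/19)*log(1 - ω/(-7/10)): its argument vanishes at ω = -7/10, a logarithmic branch point, modulus 7/10.
The radius of convergence is the smallest modulus among the singular points: 7/10.


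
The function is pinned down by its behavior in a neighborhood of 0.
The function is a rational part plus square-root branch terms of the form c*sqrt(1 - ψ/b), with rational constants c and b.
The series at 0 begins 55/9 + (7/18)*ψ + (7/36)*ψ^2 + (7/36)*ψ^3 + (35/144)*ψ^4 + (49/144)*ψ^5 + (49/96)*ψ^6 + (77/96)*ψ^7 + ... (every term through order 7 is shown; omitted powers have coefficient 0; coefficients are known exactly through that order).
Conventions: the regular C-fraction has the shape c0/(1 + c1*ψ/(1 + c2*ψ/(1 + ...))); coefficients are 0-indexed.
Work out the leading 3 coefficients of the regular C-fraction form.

The regular C-fraction coefficients are [55/9, -7/110, -24/55].

Taylor coefficients (read off): a_0 = 55/9, a_1 = 7/18, a_2 = 7/36.
c0 = a_0 = 55/9. Peel one level at a time: if S = 1 + c*ψ/S' with S'(0) = 1, then c is the ψ-coefficient of S and S' = c*ψ/(S - 1).
S_1 = c0/f = 1 + (-7/110)*ψ + (-84/3025)*ψ^2 + ...; c1 = -7/110.
S_2 = c1*ψ/(S_1 - 1) = 1 + (-24/55)*ψ + ...; c2 = -24/55.


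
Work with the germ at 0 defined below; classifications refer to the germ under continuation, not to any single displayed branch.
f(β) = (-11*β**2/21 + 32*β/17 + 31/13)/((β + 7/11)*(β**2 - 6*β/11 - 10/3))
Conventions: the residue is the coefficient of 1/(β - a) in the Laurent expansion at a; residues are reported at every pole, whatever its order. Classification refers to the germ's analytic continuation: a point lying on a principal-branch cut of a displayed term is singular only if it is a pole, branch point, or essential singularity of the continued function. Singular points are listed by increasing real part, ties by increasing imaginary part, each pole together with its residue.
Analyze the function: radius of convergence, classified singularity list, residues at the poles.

Denominator factor (β + 7/11): pole of order 1 at -7/11, modulus 7/11.
Denominator factor (β**2 - 6*β/11 - 10/3): discriminant 4948/363, real irrational roots 3/11 + (1/33)*sqrt(3711) and 3/11 - (1/33)*sqrt(3711); poles of order 1, moduli 3/11 + (1/33)*sqrt(3711) and -3/11 + (1/33)*sqrt(3711).
The radius of convergence is the smallest modulus among the singular points: 7/11.
The factor β**2 - 6*β/11 - 10/3 splits as (β - a)(β - a') with a = 3/11 - (1/33)*sqrt(3711), a' = 3/11 + (1/33)*sqrt(3711). At the order-1 pole a set g(β) = (β - a)*f(β) = [(-11*β**2/21 + 32*β/17 + 31/13)/(β + 7/11)] / (β - a').
Simple pole: residue = g(a) at a = 3/11 - (1/33)*sqrt(3711), which is -635899/8697234 - (41366930/5379239229)*sqrt(3711).
At the order-1 pole -7/11 set g(β) = (β - (-7/11))*f(β) = (-11*β**2/21 + 32*β/17 + 31/13)/(β**2 - 6*β/11 - 10/3).
Simple pole: residue = g(a) at a = -7/11, which is -78188/207077.
The factor β**2 - 6*β/11 - 10/3 splits as (β - a)(β - a') with a = 3/11 + (1/33)*sqrt(3711), a' = 3/11 - (1/33)*sqrt(3711). At the order-1 pole a set g(β) = (β - a)*f(β) = [(-11*β**2/21 + 32*β/17 + 31/13)/(β + 7/11)] / (β - a').
Simple pole: residue = g(a) at a = 3/11 + (1/33)*sqrt(3711), which is -635899/8697234 + (41366930/5379239229)*sqrt(3711).
List the singular points by increasing real part (a conjugate pair: the negative imaginary part first).

Radius of convergence at 0: 7/11.
At 3/11 - (1/33)*sqrt(3711): a pole of order 1; residue -635899/8697234 - (41366930/5379239229)*sqrt(3711).
At -7/11: a pole of order 1; residue -78188/207077.
At 3/11 + (1/33)*sqrt(3711): a pole of order 1; residue -635899/8697234 + (41366930/5379239229)*sqrt(3711).


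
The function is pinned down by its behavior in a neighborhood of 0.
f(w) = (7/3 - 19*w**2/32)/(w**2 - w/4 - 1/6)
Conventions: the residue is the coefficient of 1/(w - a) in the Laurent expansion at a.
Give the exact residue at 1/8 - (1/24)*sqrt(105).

The factor w**2 - w/4 - 1/6 splits as (w - a)(w - a') with a = 1/8 - (1/24)*sqrt(105), a' = 1/8 + (1/24)*sqrt(105). At the order-1 pole a set g(w) = (w - a)*f(w) = [7/3 - 19*w**2/32] / (w - a').
Simple pole: residue = g(a) at a = 1/8 - (1/24)*sqrt(105), which is -19/256 - (2269/8960)*sqrt(105).

The residue is -19/256 - (2269/8960)*sqrt(105).


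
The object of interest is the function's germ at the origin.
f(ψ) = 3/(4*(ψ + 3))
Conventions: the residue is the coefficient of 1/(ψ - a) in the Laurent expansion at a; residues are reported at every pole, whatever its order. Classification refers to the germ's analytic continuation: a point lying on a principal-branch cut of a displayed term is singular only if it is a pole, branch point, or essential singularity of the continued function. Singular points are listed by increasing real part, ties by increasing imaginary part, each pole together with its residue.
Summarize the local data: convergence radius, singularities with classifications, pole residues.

Denominator factor (ψ + 3): pole of order 1 at -3, modulus 3.
The radius of convergence is the smallest modulus among the singular points: 3.
At the order-1 pole -3 set g(ψ) = (ψ - (-3))*f(ψ) = 3/4.
Simple pole: residue = g(a) at a = -3, which is 3/4.

Radius of convergence at 0: 3.
At -3: a pole of order 1; residue 3/4.


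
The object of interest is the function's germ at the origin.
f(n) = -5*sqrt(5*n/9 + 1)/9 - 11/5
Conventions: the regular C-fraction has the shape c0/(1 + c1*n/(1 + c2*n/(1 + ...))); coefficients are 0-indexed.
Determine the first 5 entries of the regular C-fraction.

The regular C-fraction coefficients are [-124/45, -125/2232, 145/744, 155/1566, 140/783].

Taylor coefficients (expand at 0): a_0 = -124/45, a_1 = -25/162, a_2 = 125/5832, a_3 = -625/104976, a_4 = 15625/7558272.
c0 = a_0 = -124/45. Peel one level at a time: if S = 1 + c*n/S' with S'(0) = 1, then c is the n-coefficient of S and S' = c*n/(S - 1).
S_1 = c0/f = 1 + (-125/2232)*n + (18125/1660608)*n^2 + ...; c1 = -125/2232.
S_2 = c1*n/(S_1 - 1) = 1 + (145/744)*n + (-25/1296)*n^2 + ...; c2 = 145/744.
S_3 = c2*n/(S_2 - 1) = 1 + (155/1566)*n + (-10850/613089)*n^2 + ...; c3 = 155/1566.
S_4 = c3*n/(S_3 - 1) = 1 + (140/783)*n + ...; c4 = 140/783.


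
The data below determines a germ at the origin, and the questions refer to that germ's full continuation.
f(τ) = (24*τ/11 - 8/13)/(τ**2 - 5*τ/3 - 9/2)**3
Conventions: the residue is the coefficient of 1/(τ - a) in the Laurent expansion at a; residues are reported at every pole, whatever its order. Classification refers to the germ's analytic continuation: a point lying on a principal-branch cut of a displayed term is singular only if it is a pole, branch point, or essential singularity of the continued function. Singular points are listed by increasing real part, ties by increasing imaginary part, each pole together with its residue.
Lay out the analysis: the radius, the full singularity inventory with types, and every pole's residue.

Radius of convergence at 0: -5/6 + (1/6)*sqrt(187).
At 5/6 - (1/6)*sqrt(187): a pole of order 3; residue -(250776/935106029)*sqrt(187).
At 5/6 + (1/6)*sqrt(187): a pole of order 3; residue (250776/935106029)*sqrt(187).

Denominator factor (τ**2 - 5*τ/3 - 9/2)^3: discriminant 187/9, real irrational roots 5/6 + (1/6)*sqrt(187) and 5/6 - (1/6)*sqrt(187); poles of order 3, moduli 5/6 + (1/6)*sqrt(187) and -5/6 + (1/6)*sqrt(187).
The radius of convergence is the smallest modulus among the singular points: -5/6 + (1/6)*sqrt(187).
The factor τ**2 - 5*τ/3 - 9/2 splits as (τ - a)(τ - a') with a = 5/6 - (1/6)*sqrt(187), a' = 5/6 + (1/6)*sqrt(187). At the order-3 pole a set g(τ) = (τ - a)^3*f(τ) = [24*τ/11 - 8/13] / (τ - a')^3.
Order-3 pole: residue = g''(a)/2; g''(5/6 - (1/6)*sqrt(187)) = -(501552/935106029)*sqrt(187), so the residue is -(250776/935106029)*sqrt(187).
The factor τ**2 - 5*τ/3 - 9/2 splits as (τ - a)(τ - a') with a = 5/6 + (1/6)*sqrt(187), a' = 5/6 - (1/6)*sqrt(187). At the order-3 pole a set g(τ) = (τ - a)^3*f(τ) = [24*τ/11 - 8/13] / (τ - a')^3.
Order-3 pole: residue = g''(a)/2; g''(5/6 + (1/6)*sqrt(187)) = (501552/935106029)*sqrt(187), so the residue is (250776/935106029)*sqrt(187).
List the singular points by increasing real part (a conjugate pair: the negative imaginary part first).


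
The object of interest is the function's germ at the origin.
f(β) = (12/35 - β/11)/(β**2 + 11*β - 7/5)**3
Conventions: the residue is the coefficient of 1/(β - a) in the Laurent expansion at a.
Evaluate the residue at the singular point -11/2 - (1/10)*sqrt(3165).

The residue is -(295/591817653)*sqrt(3165).

The factor β**2 + 11*β - 7/5 splits as (β - a)(β - a') with a = -11/2 - (1/10)*sqrt(3165), a' = -11/2 + (1/10)*sqrt(3165). At the order-3 pole a set g(β) = (β - a)^3*f(β) = [12/35 - β/11] / (β - a')^3.
Order-3 pole: residue = g''(a)/2; g''(-11/2 - (1/10)*sqrt(3165)) = -(590/591817653)*sqrt(3165), so the residue is -(295/591817653)*sqrt(3165).


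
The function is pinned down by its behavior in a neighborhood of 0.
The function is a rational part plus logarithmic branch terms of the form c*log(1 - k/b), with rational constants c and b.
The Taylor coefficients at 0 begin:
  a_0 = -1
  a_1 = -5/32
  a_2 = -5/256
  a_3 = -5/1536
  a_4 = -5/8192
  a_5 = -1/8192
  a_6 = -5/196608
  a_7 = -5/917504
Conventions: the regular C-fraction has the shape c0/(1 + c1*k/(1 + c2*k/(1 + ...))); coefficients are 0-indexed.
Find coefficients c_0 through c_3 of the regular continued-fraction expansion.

Taylor coefficients (read off): a_0 = -1, a_1 = -5/32, a_2 = -5/256, a_3 = -5/1536.
c0 = a_0 = -1. Peel one level at a time: if S = 1 + c*k/S' with S'(0) = 1, then c is the k-coefficient of S and S' = c*k/(S - 1).
S_1 = c0/f = 1 + (-5/32)*k + (5/1024)*k^2 + ...; c1 = -5/32.
S_2 = c1*k/(S_1 - 1) = 1 + (1/32)*k + (-1/192)*k^2 + ...; c2 = 1/32.
S_3 = c2*k/(S_2 - 1) = 1 + (1/6)*k + ...; c3 = 1/6.

The regular C-fraction coefficients are [-1, -5/32, 1/32, 1/6].


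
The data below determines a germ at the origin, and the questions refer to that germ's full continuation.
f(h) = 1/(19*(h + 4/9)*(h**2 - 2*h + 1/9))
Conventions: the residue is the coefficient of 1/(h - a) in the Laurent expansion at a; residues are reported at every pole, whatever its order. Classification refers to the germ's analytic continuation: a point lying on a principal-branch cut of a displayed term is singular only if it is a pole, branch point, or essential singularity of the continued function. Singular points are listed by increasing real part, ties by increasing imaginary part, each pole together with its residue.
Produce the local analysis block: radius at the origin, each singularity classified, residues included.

Denominator factor (h**2 - 2*h + 1/9): discriminant 32/9, real irrational roots 1 + (2/3)*sqrt(2) and 1 - (2/3)*sqrt(2); poles of order 1, moduli 1 + (2/3)*sqrt(2) and 1 - (2/3)*sqrt(2).
Denominator factor (h + 4/9): pole of order 1 at -4/9, modulus 4/9.
The radius of convergence is the smallest modulus among the singular points: 1 - (2/3)*sqrt(2).
At the order-1 pole -4/9 set g(h) = (h - (-4/9))*f(h) = 1/(19*(h**2 - 2*h + 1/9)).
Simple pole: residue = g(a) at a = -4/9, which is 81/1843.
The factor h**2 - 2*h + 1/9 splits as (h - a)(h - a') with a = 1 - (2/3)*sqrt(2), a' = 1 + (2/3)*sqrt(2). At the order-1 pole a set g(h) = (h - a)*f(h) = [1/(19*(h + 4/9))] / (h - a').
Simple pole: residue = g(a) at a = 1 - (2/3)*sqrt(2), which is -81/3686 - (351/14744)*sqrt(2).
The factor h**2 - 2*h + 1/9 splits as (h - a)(h - a') with a = 1 + (2/3)*sqrt(2), a' = 1 - (2/3)*sqrt(2). At the order-1 pole a set g(h) = (h - a)*f(h) = [1/(19*(h + 4/9))] / (h - a').
Simple pole: residue = g(a) at a = 1 + (2/3)*sqrt(2), which is -81/3686 + (351/14744)*sqrt(2).
List the singular points by increasing real part (a conjugate pair: the negative imaginary part first).

Radius of convergence at 0: 1 - (2/3)*sqrt(2).
At -4/9: a pole of order 1; residue 81/1843.
At 1 - (2/3)*sqrt(2): a pole of order 1; residue -81/3686 - (351/14744)*sqrt(2).
At 1 + (2/3)*sqrt(2): a pole of order 1; residue -81/3686 + (351/14744)*sqrt(2).


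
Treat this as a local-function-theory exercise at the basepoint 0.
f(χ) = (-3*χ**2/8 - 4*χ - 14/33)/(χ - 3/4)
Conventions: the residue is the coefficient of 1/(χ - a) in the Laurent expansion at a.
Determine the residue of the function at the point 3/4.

The residue is -15355/4224.

At the order-1 pole 3/4 set g(χ) = (χ - (3/4))*f(χ) = -3*χ**2/8 - 4*χ - 14/33.
Simple pole: residue = g(a) at a = 3/4, which is -15355/4224.


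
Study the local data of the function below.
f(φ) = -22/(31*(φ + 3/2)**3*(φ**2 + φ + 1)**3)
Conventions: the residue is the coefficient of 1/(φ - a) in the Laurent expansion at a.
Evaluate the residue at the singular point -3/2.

At the order-3 pole -3/2 set g(φ) = (φ - (-3/2))^3*f(φ) = -22/(31*(φ**2 + φ + 1)**3).
Order-3 pole: residue = g''(a)/2; g''(-3/2) = -844800/521017, so the residue is -422400/521017.

The residue is -422400/521017.


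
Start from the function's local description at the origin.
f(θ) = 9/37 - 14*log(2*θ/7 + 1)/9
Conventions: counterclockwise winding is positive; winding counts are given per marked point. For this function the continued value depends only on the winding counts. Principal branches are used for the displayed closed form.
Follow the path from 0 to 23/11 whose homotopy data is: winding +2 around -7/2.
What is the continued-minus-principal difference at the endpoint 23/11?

The rational part is single-valued and drops out of the difference; each branch term changes only by its own monodromy.
(-14/9)*log(1 - θ/(-7/2)): each positive loop around -7/2 adds 2*pi*i to the log, so winding +2 contributes (-14/9)*(2)*2*pi*i = -(56/9)*pi*i.
Summing the contributions at θ = 23/11 gives -(56/9)*pi*i.

Continued minus principal equals -(56/9)*pi*i.


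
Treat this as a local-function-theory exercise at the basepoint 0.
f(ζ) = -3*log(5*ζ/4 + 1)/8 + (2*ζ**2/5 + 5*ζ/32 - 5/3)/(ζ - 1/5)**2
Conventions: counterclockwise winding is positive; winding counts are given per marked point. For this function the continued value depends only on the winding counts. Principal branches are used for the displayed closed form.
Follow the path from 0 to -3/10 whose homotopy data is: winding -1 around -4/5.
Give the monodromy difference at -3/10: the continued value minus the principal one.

The rational part is single-valued and drops out of the difference; each branch term changes only by its own monodromy.
(-3/8)*log(1 - ζ/(-4/5)): each positive loop around -4/5 adds 2*pi*i to the log, so winding -1 contributes (-3/8)*(-1)*2*pi*i = (3/4)*pi*i.
Summing the contributions at ζ = -3/10 gives (3/4)*pi*i.

Continued minus principal equals (3/4)*pi*i.


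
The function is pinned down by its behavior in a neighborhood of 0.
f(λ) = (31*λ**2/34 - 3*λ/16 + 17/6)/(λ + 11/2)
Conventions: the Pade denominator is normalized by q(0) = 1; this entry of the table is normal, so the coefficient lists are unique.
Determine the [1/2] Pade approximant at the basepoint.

The Pade approximant has numerator coefficients [17/33, -922463/5467704]; denominator coefficients [1, -307914/3872957, -25454224/65840269].

Taylor coefficients needed (expand at 0): a_0 = 17/33, a_1 = -371/2904, a_2 = 51319/271524, a_3 = -51319/1493382.
Write the denominator as Q(λ) = 1 + q1*λ + q2*λ^2. Requiring Q*f - P = O(λ^4) with deg P <= 1 kills the coefficients of λ^2..λ^3 in Q*f:
  λ^2: a_2 + q1*a_1 + q2*a_0 = 0, i.e. 51319/271524 + (-371/2904)*q1 + (17/33)*q2 = 0.
  λ^3: a_3 + q1*a_2 + q2*a_1 = 0, i.e. -51319/1493382 + (51319/271524)*q1 + (-371/2904)*q2 = 0.
Solving this linear system: q1 = -307914/3872957, q2 = -25454224/65840269.
The numerator is Q*f truncated at degree 1: P0 = a_0 = 17/33; P1 = a_1 + q1*a_0 = -922463/5467704.
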